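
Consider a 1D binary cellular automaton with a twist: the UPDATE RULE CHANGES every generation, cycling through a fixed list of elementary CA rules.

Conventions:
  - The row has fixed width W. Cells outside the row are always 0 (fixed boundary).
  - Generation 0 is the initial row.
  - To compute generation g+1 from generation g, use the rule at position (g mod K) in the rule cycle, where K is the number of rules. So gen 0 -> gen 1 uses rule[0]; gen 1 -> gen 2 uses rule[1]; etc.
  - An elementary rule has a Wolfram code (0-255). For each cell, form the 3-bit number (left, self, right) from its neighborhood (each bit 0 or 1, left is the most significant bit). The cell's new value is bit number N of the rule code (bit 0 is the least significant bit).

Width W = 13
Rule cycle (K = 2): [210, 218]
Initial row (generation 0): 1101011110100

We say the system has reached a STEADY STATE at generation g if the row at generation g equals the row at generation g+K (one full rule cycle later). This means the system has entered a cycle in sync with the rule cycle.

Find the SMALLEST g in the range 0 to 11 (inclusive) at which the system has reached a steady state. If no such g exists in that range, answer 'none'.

Gen 0: 1101011110100
Gen 1 (rule 210): 0100001110010
Gen 2 (rule 218): 1010011111101
Gen 3 (rule 210): 0001101111100
Gen 4 (rule 218): 0011101111110
Gen 5 (rule 210): 0101100111111
Gen 6 (rule 218): 1001111111111
Gen 7 (rule 210): 0110111111111
Gen 8 (rule 218): 1110111111111
Gen 9 (rule 210): 0110011111111
Gen 10 (rule 218): 1111111111111
Gen 11 (rule 210): 0111111111111
Gen 12 (rule 218): 1111111111111
Gen 13 (rule 210): 0111111111111

Answer: 10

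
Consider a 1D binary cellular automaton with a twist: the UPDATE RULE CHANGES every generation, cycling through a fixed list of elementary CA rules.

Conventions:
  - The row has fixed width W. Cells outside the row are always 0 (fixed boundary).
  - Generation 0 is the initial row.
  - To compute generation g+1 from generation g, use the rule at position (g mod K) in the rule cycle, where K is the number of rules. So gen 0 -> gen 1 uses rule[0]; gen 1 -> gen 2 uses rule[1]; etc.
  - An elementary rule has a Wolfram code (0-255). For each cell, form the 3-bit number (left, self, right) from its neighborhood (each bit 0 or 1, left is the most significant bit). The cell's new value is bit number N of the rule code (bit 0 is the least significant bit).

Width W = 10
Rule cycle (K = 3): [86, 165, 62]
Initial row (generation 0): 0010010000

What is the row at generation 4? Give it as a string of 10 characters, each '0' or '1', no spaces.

Answer: 1011010011

Derivation:
Gen 0: 0010010000
Gen 1 (rule 86): 0111111000
Gen 2 (rule 165): 0011110011
Gen 3 (rule 62): 0110001110
Gen 4 (rule 86): 1011010011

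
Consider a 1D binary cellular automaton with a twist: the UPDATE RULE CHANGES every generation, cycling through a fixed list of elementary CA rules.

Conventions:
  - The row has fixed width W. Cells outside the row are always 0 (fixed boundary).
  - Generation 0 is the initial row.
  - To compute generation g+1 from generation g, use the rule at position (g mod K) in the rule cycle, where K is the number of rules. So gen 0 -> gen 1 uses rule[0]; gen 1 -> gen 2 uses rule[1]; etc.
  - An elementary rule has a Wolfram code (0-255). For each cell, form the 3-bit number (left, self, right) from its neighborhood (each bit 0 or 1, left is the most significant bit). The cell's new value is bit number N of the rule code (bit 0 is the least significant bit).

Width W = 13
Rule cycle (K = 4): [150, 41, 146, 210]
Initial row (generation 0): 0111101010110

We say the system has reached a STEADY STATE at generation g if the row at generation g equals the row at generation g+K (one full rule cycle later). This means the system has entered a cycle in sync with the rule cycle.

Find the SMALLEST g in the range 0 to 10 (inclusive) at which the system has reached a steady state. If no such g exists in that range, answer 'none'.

Answer: none

Derivation:
Gen 0: 0111101010110
Gen 1 (rule 150): 1011001010001
Gen 2 (rule 41): 0110000100100
Gen 3 (rule 146): 1001001011010
Gen 4 (rule 210): 0110110001001
Gen 5 (rule 150): 1000001011111
Gen 6 (rule 41): 0011100110000
Gen 7 (rule 146): 0101011001000
Gen 8 (rule 210): 1000001110100
Gen 9 (rule 150): 1100010100110
Gen 10 (rule 41): 1001001000100
Gen 11 (rule 146): 0110110101010
Gen 12 (rule 210): 1010010000001
Gen 13 (rule 150): 1011111000011
Gen 14 (rule 41): 0110000011010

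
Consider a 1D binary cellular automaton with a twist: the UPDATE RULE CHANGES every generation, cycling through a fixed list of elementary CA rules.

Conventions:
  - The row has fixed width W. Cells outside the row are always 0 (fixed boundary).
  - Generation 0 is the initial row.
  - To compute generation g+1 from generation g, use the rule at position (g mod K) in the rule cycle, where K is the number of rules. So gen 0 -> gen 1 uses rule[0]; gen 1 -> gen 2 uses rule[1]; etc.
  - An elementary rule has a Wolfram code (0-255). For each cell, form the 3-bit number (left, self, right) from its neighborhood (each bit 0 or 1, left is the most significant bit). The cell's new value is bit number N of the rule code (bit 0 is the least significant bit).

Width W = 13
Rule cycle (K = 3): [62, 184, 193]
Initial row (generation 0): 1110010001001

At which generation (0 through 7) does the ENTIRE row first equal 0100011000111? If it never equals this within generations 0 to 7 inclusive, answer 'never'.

Answer: never

Derivation:
Gen 0: 1110010001001
Gen 1 (rule 62): 1001111011111
Gen 2 (rule 184): 0101110111110
Gen 3 (rule 193): 0000110011110
Gen 4 (rule 62): 0001101110001
Gen 5 (rule 184): 0001011101000
Gen 6 (rule 193): 1100001100011
Gen 7 (rule 62): 1010011010110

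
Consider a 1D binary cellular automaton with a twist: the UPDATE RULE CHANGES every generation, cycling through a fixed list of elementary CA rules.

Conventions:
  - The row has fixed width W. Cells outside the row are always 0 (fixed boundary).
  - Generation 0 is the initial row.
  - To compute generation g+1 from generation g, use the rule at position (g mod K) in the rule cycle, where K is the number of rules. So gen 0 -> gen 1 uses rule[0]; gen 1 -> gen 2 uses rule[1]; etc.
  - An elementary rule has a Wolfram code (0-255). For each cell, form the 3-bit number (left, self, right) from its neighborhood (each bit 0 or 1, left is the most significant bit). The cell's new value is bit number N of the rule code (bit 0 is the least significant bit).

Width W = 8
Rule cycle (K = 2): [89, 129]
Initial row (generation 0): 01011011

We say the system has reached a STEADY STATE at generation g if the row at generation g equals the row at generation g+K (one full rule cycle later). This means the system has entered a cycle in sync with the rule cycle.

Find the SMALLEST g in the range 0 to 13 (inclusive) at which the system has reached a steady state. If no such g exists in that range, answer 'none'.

Answer: none

Derivation:
Gen 0: 01011011
Gen 1 (rule 89): 00011011
Gen 2 (rule 129): 11000000
Gen 3 (rule 89): 11111111
Gen 4 (rule 129): 01111110
Gen 5 (rule 89): 01000011
Gen 6 (rule 129): 00011000
Gen 7 (rule 89): 11011111
Gen 8 (rule 129): 00001110
Gen 9 (rule 89): 11101011
Gen 10 (rule 129): 01000000
Gen 11 (rule 89): 00111111
Gen 12 (rule 129): 10011110
Gen 13 (rule 89): 01010011
Gen 14 (rule 129): 00000000
Gen 15 (rule 89): 11111111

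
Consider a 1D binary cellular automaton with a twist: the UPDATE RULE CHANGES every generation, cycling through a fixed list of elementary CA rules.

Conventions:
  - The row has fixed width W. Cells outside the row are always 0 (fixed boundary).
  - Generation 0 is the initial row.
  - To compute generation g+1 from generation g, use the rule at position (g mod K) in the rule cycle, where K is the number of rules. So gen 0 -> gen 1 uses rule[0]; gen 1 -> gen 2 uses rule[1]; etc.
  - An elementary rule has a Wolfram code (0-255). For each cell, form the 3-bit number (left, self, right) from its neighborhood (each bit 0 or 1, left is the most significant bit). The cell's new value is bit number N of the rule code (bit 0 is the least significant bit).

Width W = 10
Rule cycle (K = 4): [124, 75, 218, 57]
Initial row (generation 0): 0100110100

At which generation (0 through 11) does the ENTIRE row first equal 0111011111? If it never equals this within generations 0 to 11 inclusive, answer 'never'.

Answer: never

Derivation:
Gen 0: 0100110100
Gen 1 (rule 124): 0110111110
Gen 2 (rule 75): 1110100010
Gen 3 (rule 218): 1110010101
Gen 4 (rule 57): 1001001010
Gen 5 (rule 124): 1101101111
Gen 6 (rule 75): 1101101001
Gen 7 (rule 218): 1101100110
Gen 8 (rule 57): 1011010101
Gen 9 (rule 124): 1111111111
Gen 10 (rule 75): 1000000001
Gen 11 (rule 218): 0100000010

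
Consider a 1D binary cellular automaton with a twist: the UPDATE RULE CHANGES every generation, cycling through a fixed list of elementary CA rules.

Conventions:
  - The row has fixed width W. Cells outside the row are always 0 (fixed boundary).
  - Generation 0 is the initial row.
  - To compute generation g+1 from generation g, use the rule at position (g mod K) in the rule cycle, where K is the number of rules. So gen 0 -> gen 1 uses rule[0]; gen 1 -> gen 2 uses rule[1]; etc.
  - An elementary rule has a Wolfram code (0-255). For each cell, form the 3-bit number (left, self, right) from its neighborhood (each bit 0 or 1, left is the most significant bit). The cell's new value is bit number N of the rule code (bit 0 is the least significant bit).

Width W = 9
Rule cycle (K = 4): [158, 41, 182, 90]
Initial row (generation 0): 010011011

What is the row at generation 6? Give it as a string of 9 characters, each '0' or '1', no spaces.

Gen 0: 010011011
Gen 1 (rule 158): 111110010
Gen 2 (rule 41): 100000000
Gen 3 (rule 182): 110000000
Gen 4 (rule 90): 111000000
Gen 5 (rule 158): 110100000
Gen 6 (rule 41): 101001111

Answer: 101001111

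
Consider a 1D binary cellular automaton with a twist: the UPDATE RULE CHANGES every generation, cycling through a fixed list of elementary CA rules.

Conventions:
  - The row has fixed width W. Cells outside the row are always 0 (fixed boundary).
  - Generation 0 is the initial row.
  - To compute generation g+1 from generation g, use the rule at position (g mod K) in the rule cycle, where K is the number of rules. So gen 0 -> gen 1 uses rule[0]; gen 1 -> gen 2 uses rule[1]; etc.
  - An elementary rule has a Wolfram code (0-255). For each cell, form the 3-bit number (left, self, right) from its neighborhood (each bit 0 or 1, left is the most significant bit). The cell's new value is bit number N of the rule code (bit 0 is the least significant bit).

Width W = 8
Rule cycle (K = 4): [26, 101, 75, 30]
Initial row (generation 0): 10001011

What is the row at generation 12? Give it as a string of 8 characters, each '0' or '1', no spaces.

Answer: 00011010

Derivation:
Gen 0: 10001011
Gen 1 (rule 26): 01010010
Gen 2 (rule 101): 01110010
Gen 3 (rule 75): 11010100
Gen 4 (rule 30): 10010110
Gen 5 (rule 26): 01100101
Gen 6 (rule 101): 00100111
Gen 7 (rule 75): 11001101
Gen 8 (rule 30): 10111001
Gen 9 (rule 26): 00100110
Gen 10 (rule 101): 10100010
Gen 11 (rule 75): 00001100
Gen 12 (rule 30): 00011010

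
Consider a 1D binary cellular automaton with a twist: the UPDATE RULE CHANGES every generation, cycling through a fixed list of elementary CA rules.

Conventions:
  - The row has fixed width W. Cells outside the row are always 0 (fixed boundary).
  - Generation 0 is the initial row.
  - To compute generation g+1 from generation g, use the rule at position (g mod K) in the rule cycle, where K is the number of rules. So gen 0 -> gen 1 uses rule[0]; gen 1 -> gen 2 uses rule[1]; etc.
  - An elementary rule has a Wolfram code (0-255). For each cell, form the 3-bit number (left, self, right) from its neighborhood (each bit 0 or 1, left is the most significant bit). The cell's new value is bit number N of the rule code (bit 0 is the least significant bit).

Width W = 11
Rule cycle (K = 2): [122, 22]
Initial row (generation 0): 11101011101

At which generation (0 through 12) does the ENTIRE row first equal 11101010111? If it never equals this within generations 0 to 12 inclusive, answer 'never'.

Answer: 9

Derivation:
Gen 0: 11101011101
Gen 1 (rule 122): 10110110110
Gen 2 (rule 22): 10000000001
Gen 3 (rule 122): 01000000010
Gen 4 (rule 22): 11100000111
Gen 5 (rule 122): 10110001101
Gen 6 (rule 22): 10001010001
Gen 7 (rule 122): 01010101010
Gen 8 (rule 22): 11010101011
Gen 9 (rule 122): 11101010111
Gen 10 (rule 22): 00001010000
Gen 11 (rule 122): 00010101000
Gen 12 (rule 22): 00110101100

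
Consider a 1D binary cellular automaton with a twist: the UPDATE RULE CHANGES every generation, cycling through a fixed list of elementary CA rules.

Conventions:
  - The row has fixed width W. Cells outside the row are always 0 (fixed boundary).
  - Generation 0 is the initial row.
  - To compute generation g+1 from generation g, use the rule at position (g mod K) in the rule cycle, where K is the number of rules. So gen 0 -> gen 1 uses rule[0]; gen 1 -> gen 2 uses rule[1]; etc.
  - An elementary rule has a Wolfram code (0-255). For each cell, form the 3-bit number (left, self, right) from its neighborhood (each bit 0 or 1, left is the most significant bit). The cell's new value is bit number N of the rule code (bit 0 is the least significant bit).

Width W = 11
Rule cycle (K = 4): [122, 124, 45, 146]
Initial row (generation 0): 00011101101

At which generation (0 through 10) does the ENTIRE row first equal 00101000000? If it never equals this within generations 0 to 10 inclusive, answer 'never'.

Answer: 9

Derivation:
Gen 0: 00011101101
Gen 1 (rule 122): 00110111110
Gen 2 (rule 124): 00111100011
Gen 3 (rule 45): 10100001010
Gen 4 (rule 146): 00010010001
Gen 5 (rule 122): 00101101010
Gen 6 (rule 124): 00111111111
Gen 7 (rule 45): 10100000000
Gen 8 (rule 146): 00010000000
Gen 9 (rule 122): 00101000000
Gen 10 (rule 124): 00111100000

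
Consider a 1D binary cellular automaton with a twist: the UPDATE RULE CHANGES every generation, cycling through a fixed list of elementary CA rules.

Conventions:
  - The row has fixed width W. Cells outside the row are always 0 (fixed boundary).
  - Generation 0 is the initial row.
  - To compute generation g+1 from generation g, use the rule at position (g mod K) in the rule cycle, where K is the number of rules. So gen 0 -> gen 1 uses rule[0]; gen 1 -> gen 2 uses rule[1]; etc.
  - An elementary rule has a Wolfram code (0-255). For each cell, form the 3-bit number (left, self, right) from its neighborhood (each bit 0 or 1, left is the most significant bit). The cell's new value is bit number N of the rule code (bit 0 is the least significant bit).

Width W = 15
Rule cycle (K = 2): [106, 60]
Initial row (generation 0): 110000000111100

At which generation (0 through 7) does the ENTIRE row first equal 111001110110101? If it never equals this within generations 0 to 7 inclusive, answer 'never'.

Gen 0: 110000000111100
Gen 1 (rule 106): 110000001100100
Gen 2 (rule 60): 101000001010110
Gen 3 (rule 106): 010000010101110
Gen 4 (rule 60): 011000011111001
Gen 5 (rule 106): 111000110001010
Gen 6 (rule 60): 100100101001111
Gen 7 (rule 106): 001001010011001

Answer: never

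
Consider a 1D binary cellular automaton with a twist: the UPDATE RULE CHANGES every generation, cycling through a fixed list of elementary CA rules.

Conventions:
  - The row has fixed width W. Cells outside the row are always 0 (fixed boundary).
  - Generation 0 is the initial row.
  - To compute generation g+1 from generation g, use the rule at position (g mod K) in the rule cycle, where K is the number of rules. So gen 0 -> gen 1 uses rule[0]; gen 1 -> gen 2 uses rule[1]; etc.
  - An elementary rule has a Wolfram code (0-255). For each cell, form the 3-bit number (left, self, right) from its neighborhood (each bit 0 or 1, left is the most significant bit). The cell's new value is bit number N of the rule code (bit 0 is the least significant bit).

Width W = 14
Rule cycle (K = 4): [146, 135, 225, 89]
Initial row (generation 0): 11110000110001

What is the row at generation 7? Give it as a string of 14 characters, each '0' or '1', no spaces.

Answer: 00100101011011

Derivation:
Gen 0: 11110000110001
Gen 1 (rule 146): 01101001001010
Gen 2 (rule 135): 10001011011010
Gen 3 (rule 225): 00100101101100
Gen 4 (rule 89): 10010001101111
Gen 5 (rule 146): 01101010000110
Gen 6 (rule 135): 10001010111000
Gen 7 (rule 225): 00100101011011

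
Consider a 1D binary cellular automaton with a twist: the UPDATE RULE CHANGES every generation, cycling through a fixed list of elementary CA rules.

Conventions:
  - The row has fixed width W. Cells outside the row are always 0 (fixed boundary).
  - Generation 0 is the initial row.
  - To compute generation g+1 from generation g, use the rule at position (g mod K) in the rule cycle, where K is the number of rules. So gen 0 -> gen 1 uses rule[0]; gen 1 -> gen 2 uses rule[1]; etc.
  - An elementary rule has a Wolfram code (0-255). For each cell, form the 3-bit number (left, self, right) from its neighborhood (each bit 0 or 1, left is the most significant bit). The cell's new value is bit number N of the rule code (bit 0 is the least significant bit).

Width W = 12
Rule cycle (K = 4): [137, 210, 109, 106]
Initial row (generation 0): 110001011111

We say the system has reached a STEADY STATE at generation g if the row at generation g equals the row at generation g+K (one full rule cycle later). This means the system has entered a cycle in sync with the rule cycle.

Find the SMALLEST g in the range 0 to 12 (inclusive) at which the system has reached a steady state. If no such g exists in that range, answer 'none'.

Answer: none

Derivation:
Gen 0: 110001011111
Gen 1 (rule 137): 100100011110
Gen 2 (rule 210): 011010101111
Gen 3 (rule 109): 011111111001
Gen 4 (rule 106): 110000001010
Gen 5 (rule 137): 100111100000
Gen 6 (rule 210): 011011110000
Gen 7 (rule 109): 011110010111
Gen 8 (rule 106): 110010101101
Gen 9 (rule 137): 100000001000
Gen 10 (rule 210): 010000010100
Gen 11 (rule 109): 010111011101
Gen 12 (rule 106): 101101110110
Gen 13 (rule 137): 001001100100
Gen 14 (rule 210): 010110111010
Gen 15 (rule 109): 011111101110
Gen 16 (rule 106): 110000111010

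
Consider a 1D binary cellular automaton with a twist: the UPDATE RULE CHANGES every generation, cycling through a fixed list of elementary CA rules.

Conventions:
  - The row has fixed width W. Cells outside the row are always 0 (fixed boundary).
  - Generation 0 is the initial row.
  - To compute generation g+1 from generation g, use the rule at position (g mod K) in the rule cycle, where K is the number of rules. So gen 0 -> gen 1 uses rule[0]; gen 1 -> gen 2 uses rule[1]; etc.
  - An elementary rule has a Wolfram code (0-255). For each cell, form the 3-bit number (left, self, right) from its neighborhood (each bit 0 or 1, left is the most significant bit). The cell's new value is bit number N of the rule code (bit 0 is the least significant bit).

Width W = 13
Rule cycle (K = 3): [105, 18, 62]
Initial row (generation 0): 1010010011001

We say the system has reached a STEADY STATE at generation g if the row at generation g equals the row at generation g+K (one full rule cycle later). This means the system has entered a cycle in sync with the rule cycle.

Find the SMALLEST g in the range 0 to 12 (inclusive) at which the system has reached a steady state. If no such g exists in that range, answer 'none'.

Answer: 11

Derivation:
Gen 0: 1010010011001
Gen 1 (rule 105): 0100000011000
Gen 2 (rule 18): 1010000100100
Gen 3 (rule 62): 1111001111110
Gen 4 (rule 105): 1001001000010
Gen 5 (rule 18): 0110110100101
Gen 6 (rule 62): 1101101111111
Gen 7 (rule 105): 1111111000001
Gen 8 (rule 18): 0000000100010
Gen 9 (rule 62): 0000001110111
Gen 10 (rule 105): 1111101011101
Gen 11 (rule 18): 0000000000000
Gen 12 (rule 62): 0000000000000
Gen 13 (rule 105): 1111111111111
Gen 14 (rule 18): 0000000000000
Gen 15 (rule 62): 0000000000000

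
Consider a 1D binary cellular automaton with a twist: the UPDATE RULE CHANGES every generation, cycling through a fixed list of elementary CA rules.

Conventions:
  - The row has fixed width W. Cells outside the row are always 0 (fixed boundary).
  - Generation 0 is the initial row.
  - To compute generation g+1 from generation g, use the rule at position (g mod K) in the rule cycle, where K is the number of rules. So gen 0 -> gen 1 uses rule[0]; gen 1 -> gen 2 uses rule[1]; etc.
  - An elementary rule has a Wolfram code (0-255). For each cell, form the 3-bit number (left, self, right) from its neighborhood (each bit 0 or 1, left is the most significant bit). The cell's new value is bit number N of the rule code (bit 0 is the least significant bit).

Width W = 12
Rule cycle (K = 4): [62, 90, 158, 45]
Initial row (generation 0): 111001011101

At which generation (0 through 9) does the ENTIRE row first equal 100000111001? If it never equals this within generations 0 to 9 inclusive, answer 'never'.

Answer: 8

Derivation:
Gen 0: 111001011101
Gen 1 (rule 62): 100111110011
Gen 2 (rule 90): 011100011111
Gen 3 (rule 158): 111010111110
Gen 4 (rule 45): 100111100000
Gen 5 (rule 62): 111100010000
Gen 6 (rule 90): 100110101000
Gen 7 (rule 158): 111100101100
Gen 8 (rule 45): 100000111001
Gen 9 (rule 62): 110001100111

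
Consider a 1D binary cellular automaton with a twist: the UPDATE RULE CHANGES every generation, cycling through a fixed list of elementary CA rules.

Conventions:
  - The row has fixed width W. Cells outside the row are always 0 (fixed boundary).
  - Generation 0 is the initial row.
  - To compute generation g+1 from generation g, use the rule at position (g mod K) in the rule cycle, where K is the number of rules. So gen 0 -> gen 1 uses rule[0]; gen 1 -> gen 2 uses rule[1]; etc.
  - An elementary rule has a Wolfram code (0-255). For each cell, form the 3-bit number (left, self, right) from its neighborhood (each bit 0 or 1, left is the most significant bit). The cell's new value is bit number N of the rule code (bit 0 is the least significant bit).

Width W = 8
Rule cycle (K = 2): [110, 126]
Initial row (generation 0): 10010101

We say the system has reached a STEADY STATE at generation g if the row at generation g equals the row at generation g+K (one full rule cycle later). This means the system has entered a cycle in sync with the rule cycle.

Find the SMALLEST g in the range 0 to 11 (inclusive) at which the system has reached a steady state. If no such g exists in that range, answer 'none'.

Gen 0: 10010101
Gen 1 (rule 110): 10111111
Gen 2 (rule 126): 11100001
Gen 3 (rule 110): 10100011
Gen 4 (rule 126): 11110111
Gen 5 (rule 110): 10011101
Gen 6 (rule 126): 11110111
Gen 7 (rule 110): 10011101
Gen 8 (rule 126): 11110111
Gen 9 (rule 110): 10011101
Gen 10 (rule 126): 11110111
Gen 11 (rule 110): 10011101
Gen 12 (rule 126): 11110111
Gen 13 (rule 110): 10011101

Answer: 4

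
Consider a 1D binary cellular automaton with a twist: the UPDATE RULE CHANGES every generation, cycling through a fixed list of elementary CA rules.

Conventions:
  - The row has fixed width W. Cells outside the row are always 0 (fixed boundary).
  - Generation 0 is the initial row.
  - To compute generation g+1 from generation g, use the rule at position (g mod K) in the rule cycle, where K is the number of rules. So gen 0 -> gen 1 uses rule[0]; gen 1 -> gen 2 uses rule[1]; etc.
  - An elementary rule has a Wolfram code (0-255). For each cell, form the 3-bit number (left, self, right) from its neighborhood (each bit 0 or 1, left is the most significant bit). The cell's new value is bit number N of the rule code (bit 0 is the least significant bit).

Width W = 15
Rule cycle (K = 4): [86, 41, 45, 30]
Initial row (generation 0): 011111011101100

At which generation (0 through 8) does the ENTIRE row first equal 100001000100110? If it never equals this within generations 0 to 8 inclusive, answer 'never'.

Answer: 1

Derivation:
Gen 0: 011111011101100
Gen 1 (rule 86): 100001000100110
Gen 2 (rule 41): 001100010000100
Gen 3 (rule 45): 101001010110101
Gen 4 (rule 30): 101111010100101
Gen 5 (rule 86): 100001010111101
Gen 6 (rule 41): 001100101100010
Gen 7 (rule 45): 101000111001010
Gen 8 (rule 30): 101101100111011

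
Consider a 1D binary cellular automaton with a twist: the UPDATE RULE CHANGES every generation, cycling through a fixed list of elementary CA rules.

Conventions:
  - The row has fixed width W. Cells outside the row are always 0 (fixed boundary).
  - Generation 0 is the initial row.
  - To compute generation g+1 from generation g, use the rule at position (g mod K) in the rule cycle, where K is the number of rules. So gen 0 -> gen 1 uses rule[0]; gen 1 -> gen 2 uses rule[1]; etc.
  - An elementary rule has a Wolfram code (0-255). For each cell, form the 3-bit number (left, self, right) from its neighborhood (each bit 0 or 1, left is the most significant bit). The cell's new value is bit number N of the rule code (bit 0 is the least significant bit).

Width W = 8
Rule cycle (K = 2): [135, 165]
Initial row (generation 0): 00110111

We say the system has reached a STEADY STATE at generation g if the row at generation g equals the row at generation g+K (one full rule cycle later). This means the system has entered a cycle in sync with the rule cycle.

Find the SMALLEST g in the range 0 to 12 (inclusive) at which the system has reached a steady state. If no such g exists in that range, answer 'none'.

Gen 0: 00110111
Gen 1 (rule 135): 11000010
Gen 2 (rule 165): 00011010
Gen 3 (rule 135): 11100010
Gen 4 (rule 165): 01001010
Gen 5 (rule 135): 11011010
Gen 6 (rule 165): 00100110
Gen 7 (rule 135): 11101000
Gen 8 (rule 165): 01011011
Gen 9 (rule 135): 11000000
Gen 10 (rule 165): 00011111
Gen 11 (rule 135): 11101110
Gen 12 (rule 165): 01010100
Gen 13 (rule 135): 11010101
Gen 14 (rule 165): 00111111

Answer: none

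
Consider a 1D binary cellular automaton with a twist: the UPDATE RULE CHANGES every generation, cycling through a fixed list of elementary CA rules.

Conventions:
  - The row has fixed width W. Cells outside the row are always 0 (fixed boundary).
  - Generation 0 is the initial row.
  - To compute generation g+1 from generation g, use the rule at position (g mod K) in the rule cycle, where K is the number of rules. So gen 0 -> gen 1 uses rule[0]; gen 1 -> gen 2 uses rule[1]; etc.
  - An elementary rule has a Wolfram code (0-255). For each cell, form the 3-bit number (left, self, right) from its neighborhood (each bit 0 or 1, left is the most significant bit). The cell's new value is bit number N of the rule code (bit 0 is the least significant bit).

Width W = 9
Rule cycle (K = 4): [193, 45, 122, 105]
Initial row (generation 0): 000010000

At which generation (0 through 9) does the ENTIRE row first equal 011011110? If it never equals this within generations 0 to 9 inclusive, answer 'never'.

Answer: never

Derivation:
Gen 0: 000010000
Gen 1 (rule 193): 111000111
Gen 2 (rule 45): 100010100
Gen 3 (rule 122): 010101010
Gen 4 (rule 105): 001010100
Gen 5 (rule 193): 100000001
Gen 6 (rule 45): 101111101
Gen 7 (rule 122): 011000110
Gen 8 (rule 105): 011010110
Gen 9 (rule 193): 001000010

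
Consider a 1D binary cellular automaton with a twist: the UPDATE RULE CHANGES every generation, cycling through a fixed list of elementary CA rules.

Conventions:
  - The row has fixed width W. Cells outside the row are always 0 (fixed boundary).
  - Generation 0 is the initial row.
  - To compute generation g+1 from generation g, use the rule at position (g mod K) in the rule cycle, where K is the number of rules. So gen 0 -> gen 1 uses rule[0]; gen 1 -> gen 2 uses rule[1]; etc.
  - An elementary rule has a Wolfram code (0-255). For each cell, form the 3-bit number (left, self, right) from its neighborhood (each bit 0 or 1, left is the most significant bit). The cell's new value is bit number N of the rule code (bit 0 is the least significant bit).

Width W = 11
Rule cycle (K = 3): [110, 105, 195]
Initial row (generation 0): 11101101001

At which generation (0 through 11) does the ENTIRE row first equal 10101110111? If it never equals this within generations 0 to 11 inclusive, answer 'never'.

Gen 0: 11101101001
Gen 1 (rule 110): 10111111011
Gen 2 (rule 105): 01100001111
Gen 3 (rule 195): 10101110111
Gen 4 (rule 110): 11111011101
Gen 5 (rule 105): 10001110110
Gen 6 (rule 195): 00110110010
Gen 7 (rule 110): 01111110110
Gen 8 (rule 105): 01000011110
Gen 9 (rule 195): 10011101110
Gen 10 (rule 110): 10110111010
Gen 11 (rule 105): 01111101100

Answer: 3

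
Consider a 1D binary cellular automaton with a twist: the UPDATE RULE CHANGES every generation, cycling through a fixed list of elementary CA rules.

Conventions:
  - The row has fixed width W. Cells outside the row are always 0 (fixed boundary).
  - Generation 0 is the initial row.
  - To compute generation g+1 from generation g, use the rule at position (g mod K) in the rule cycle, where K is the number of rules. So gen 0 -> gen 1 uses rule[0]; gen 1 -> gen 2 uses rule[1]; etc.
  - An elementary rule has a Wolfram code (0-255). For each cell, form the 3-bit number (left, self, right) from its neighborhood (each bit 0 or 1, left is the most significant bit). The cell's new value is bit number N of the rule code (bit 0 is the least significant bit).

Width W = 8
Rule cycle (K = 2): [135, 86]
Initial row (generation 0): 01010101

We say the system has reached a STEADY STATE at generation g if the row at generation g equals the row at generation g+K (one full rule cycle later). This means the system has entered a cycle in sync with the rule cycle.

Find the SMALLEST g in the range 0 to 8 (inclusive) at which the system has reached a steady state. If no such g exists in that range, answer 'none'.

Answer: 0

Derivation:
Gen 0: 01010101
Gen 1 (rule 135): 11010101
Gen 2 (rule 86): 01010101
Gen 3 (rule 135): 11010101
Gen 4 (rule 86): 01010101
Gen 5 (rule 135): 11010101
Gen 6 (rule 86): 01010101
Gen 7 (rule 135): 11010101
Gen 8 (rule 86): 01010101
Gen 9 (rule 135): 11010101
Gen 10 (rule 86): 01010101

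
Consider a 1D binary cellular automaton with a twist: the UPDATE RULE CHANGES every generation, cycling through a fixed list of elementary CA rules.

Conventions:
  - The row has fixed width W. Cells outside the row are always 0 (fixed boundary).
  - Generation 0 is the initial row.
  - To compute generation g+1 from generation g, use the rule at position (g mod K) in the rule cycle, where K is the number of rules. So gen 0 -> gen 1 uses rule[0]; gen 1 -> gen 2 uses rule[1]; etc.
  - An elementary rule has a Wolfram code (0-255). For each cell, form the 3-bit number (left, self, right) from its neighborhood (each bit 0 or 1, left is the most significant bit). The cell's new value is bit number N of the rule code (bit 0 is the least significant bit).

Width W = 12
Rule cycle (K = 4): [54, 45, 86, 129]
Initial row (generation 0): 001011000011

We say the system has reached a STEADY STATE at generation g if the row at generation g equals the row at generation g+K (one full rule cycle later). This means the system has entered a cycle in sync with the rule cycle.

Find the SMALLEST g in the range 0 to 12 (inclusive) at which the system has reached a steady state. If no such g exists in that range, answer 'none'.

Answer: none

Derivation:
Gen 0: 001011000011
Gen 1 (rule 54): 011100100100
Gen 2 (rule 45): 010000100101
Gen 3 (rule 86): 111001111101
Gen 4 (rule 129): 010000111000
Gen 5 (rule 54): 111001000100
Gen 6 (rule 45): 100001010101
Gen 7 (rule 86): 110011010101
Gen 8 (rule 129): 000000000000
Gen 9 (rule 54): 000000000000
Gen 10 (rule 45): 111111111111
Gen 11 (rule 86): 000000000001
Gen 12 (rule 129): 111111111100
Gen 13 (rule 54): 000000000010
Gen 14 (rule 45): 111111111010
Gen 15 (rule 86): 000000001011
Gen 16 (rule 129): 111111100000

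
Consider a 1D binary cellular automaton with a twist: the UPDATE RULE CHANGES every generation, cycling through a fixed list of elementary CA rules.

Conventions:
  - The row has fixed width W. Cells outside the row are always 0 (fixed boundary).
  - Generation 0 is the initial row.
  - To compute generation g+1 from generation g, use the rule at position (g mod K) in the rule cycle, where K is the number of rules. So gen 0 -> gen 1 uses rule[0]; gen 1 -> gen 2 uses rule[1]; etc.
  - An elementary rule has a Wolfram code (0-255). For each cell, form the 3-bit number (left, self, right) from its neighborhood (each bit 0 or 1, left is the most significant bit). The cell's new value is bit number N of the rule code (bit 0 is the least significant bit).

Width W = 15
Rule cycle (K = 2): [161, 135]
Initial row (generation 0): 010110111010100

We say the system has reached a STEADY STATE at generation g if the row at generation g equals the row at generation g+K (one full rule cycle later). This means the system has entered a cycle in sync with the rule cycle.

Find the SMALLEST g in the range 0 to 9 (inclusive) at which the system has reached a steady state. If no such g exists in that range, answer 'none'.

Gen 0: 010110111010100
Gen 1 (rule 161): 001001010101001
Gen 2 (rule 135): 111011010101011
Gen 3 (rule 161): 010100101010100
Gen 4 (rule 135): 110101101010101
Gen 5 (rule 161): 001010010101010
Gen 6 (rule 135): 111010110101010
Gen 7 (rule 161): 010101001010100
Gen 8 (rule 135): 110101011010101
Gen 9 (rule 161): 001010100101010
Gen 10 (rule 135): 111010101101010
Gen 11 (rule 161): 010101010010100

Answer: none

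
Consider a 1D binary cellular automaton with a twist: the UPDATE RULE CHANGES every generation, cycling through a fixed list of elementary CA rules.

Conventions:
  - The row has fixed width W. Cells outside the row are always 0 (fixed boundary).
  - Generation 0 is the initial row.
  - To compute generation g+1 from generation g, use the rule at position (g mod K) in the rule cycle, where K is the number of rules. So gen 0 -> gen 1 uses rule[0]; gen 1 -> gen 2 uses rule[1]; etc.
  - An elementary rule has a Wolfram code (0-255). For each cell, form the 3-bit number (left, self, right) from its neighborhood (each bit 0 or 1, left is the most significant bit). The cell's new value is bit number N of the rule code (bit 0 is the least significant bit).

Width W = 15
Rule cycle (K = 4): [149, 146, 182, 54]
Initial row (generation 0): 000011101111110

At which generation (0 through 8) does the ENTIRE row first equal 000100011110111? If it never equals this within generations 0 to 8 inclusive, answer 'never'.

Gen 0: 000011101111110
Gen 1 (rule 149): 111001000111101
Gen 2 (rule 146): 010110101011000
Gen 3 (rule 182): 111001111100100
Gen 4 (rule 54): 000110000011110
Gen 5 (rule 149): 110001111001101
Gen 6 (rule 146): 001010110110000
Gen 7 (rule 182): 011111001001000
Gen 8 (rule 54): 100000111111100

Answer: never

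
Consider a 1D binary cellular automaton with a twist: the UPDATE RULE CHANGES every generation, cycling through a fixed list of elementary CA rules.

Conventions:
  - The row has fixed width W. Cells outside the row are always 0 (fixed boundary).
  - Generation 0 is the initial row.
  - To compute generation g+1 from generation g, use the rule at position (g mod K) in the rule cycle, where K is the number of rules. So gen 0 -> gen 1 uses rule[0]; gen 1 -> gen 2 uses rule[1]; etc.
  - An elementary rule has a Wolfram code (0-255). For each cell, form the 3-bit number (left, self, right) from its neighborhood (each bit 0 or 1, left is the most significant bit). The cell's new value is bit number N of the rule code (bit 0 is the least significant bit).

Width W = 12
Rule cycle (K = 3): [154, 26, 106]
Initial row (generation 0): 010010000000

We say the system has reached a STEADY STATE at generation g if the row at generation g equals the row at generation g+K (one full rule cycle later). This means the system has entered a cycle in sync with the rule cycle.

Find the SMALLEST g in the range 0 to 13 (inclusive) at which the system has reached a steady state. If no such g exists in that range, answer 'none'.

Answer: none

Derivation:
Gen 0: 010010000000
Gen 1 (rule 154): 101101000000
Gen 2 (rule 26): 001000100000
Gen 3 (rule 106): 010001000000
Gen 4 (rule 154): 101010100000
Gen 5 (rule 26): 000000010000
Gen 6 (rule 106): 000000100000
Gen 7 (rule 154): 000001010000
Gen 8 (rule 26): 000010001000
Gen 9 (rule 106): 000100010000
Gen 10 (rule 154): 001010101000
Gen 11 (rule 26): 010000000100
Gen 12 (rule 106): 100000001000
Gen 13 (rule 154): 010000010100
Gen 14 (rule 26): 101000100010
Gen 15 (rule 106): 010001000100
Gen 16 (rule 154): 101010101010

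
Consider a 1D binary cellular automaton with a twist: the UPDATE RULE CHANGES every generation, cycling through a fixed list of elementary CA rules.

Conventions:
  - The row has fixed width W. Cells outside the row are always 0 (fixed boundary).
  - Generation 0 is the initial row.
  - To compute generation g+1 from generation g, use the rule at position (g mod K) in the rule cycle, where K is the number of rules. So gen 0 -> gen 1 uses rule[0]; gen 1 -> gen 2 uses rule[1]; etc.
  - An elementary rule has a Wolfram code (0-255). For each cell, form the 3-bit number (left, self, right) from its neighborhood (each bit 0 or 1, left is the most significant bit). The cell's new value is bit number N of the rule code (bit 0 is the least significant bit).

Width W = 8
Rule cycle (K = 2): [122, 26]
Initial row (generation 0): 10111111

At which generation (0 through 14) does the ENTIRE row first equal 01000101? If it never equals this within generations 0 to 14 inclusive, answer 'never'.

Answer: 7

Derivation:
Gen 0: 10111111
Gen 1 (rule 122): 01100001
Gen 2 (rule 26): 11010010
Gen 3 (rule 122): 11101101
Gen 4 (rule 26): 10001000
Gen 5 (rule 122): 01010100
Gen 6 (rule 26): 10000010
Gen 7 (rule 122): 01000101
Gen 8 (rule 26): 10101000
Gen 9 (rule 122): 01010100
Gen 10 (rule 26): 10000010
Gen 11 (rule 122): 01000101
Gen 12 (rule 26): 10101000
Gen 13 (rule 122): 01010100
Gen 14 (rule 26): 10000010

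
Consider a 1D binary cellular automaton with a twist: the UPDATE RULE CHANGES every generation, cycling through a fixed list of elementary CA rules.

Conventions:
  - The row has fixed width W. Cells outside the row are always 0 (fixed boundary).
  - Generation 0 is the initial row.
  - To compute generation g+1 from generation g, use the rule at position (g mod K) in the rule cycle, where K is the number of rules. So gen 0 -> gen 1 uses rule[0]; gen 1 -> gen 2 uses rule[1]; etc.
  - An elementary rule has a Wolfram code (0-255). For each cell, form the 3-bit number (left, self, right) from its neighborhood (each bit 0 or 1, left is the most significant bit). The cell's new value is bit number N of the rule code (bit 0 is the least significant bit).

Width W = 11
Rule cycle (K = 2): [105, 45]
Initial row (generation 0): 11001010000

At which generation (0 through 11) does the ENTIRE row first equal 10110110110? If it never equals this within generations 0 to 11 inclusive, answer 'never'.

Gen 0: 11001010000
Gen 1 (rule 105): 11000100111
Gen 2 (rule 45): 10010100100
Gen 3 (rule 105): 00001000001
Gen 4 (rule 45): 11101011101
Gen 5 (rule 105): 10110110110
Gen 6 (rule 45): 11101101100
Gen 7 (rule 105): 10111111101
Gen 8 (rule 45): 11100000011
Gen 9 (rule 105): 10101111011
Gen 10 (rule 45): 11111000110
Gen 11 (rule 105): 10001010110

Answer: 5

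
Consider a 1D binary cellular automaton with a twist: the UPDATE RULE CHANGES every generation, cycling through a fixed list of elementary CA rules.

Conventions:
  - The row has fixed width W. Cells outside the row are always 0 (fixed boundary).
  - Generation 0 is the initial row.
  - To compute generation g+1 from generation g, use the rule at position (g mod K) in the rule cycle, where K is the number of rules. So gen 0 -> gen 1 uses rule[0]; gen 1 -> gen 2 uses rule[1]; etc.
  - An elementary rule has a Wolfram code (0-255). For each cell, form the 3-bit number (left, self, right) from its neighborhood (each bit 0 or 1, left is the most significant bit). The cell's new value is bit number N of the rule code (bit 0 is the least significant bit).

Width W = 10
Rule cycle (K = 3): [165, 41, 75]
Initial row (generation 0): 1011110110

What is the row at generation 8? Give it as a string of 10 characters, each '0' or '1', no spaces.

Answer: 0101011000

Derivation:
Gen 0: 1011110110
Gen 1 (rule 165): 1101101000
Gen 2 (rule 41): 1011010011
Gen 3 (rule 75): 0011000111
Gen 4 (rule 165): 1000010010
Gen 5 (rule 41): 0011000000
Gen 6 (rule 75): 1111011111
Gen 7 (rule 165): 0110101110
Gen 8 (rule 41): 0101011000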